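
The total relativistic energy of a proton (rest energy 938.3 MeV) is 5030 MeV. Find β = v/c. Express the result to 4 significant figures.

γ = E/(mc²) = 5030/938.3 = 5.3608.
β = √(1 − 1/γ²) = √(1 − 0.0347969) = √0.9652031 = 0.9824.

0.9824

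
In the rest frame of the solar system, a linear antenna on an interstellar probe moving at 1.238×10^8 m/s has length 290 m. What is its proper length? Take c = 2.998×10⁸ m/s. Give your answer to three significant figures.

318 m

β = v/c = (1.238×10^8 m/s)/(2.998×10⁸ m/s) = 0.412942.
Lorentz factor: γ = (1 − 0.1705211)^(−1/2) = 1.098.
Proper length: L₀ = γ·L = 1.098 × 290 = 318 m.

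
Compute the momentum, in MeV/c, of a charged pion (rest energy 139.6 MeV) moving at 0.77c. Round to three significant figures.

168 MeV/c

With β = 0.77, γ = 1/√(1 − 0.77²) = 1/√0.4071 = 1.5673.
Momentum: p = γβ·mc = 1.5673 × 0.77 × 139.6 MeV/c = 168 MeV/c.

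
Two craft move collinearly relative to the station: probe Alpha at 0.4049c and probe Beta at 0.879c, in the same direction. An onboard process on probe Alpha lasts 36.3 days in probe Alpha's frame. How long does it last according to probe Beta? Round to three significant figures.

Transform probe Alpha's velocity into probe Beta's frame: (0.4049 − 0.879)/(1 − 0.4049·0.879) = −0.4741/0.6440929, so the relative speed is 0.73607c.
γ for this relative speed: γ = 1/√(1 − 0.541799) = 1.4773.
The clock on probe Alpha records proper time, so probe Beta measures Δt = γΔτ = 1.4773 × 36.3 = 53.6 days.

53.6 days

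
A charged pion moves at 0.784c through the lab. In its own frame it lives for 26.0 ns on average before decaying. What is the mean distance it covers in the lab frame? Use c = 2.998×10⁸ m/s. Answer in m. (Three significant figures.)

9.84 m

γ = 1/√(1 − β²) = 1/√(1 − 0.614656) = 1/√0.385344 = 1/0.620761 = 1.6109.
Lab-frame lifetime: Δt = γτ = 1.6109 × 26.0 ns = 41.883 ns.
Distance: d = vΔt = 0.784 × 2.998×10⁸ m/s × 4.1883×10^-8 s = 9.84 m.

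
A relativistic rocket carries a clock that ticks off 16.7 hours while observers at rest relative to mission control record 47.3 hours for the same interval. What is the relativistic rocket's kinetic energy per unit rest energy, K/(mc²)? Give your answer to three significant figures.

1.83

γ = Δt/Δτ = 47.3/16.7 = 2.83234.
K/(mc²) = γ − 1 = 2.83234 − 1 = 1.83.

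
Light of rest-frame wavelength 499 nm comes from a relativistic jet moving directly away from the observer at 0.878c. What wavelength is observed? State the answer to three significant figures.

Relativistic Doppler for wavelength: λ_obs = λ_src · √((1+β)/(1−β)).
With β = 0.878: factor = √(1.878/0.122) = 3.9234.
λ_obs = 499 × 3.9234 = 1960 nm.

1960 nm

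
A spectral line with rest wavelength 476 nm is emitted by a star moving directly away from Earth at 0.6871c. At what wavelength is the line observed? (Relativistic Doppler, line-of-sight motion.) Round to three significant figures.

Relativistic Doppler for wavelength: λ_obs = λ_src · √((1+β)/(1−β)).
With β = 0.6871: factor = √(1.6871/0.3129) = 2.322.
λ_obs = 476 × 2.322 = 1110 nm.

1110 nm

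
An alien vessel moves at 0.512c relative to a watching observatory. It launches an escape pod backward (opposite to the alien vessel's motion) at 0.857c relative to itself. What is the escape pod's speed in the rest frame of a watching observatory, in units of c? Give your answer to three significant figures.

Relativistic velocity addition: u = (u' + v)/(1 + u'v/c²), with u' = −0.857c and v = 0.512c.
Numerator: −0.857 + 0.512 = −0.345. Denominator: 1 + (−0.857)(0.512) = 0.561216.
u = −0.345/0.561216 = −0.61474, so the speed is 0.615c.

0.615c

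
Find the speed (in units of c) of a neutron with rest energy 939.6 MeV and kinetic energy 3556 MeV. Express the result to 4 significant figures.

K = (γ−1)mc², so γ = 1 + 3556/939.6 = 4.7846.
Then v/c = √(1 − γ⁻²) = √(1 − 0.0436826) = √0.9563174 = 0.9779.

0.9779c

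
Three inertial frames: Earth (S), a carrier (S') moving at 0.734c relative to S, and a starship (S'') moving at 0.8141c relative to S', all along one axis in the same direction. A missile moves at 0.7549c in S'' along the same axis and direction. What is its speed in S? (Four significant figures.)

Compose velocities in two stages. Stage 1 (into S'): u₁ = (0.7549+0.8141)/(1+0.7549×0.8141) = 0.97178.
Stage 2 (into S): u = (0.97178+0.734)/(1+0.97178×0.734) = 0.99562, so the speed is 0.9956c.

0.9956c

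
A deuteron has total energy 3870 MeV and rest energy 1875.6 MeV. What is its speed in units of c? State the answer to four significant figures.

γ = E/(mc²) = 3870/1875.6 = 2.0633.
β = √(1 − 1/γ²) = √(1 − 0.234896) = √0.765104 = 0.8747.

0.8747c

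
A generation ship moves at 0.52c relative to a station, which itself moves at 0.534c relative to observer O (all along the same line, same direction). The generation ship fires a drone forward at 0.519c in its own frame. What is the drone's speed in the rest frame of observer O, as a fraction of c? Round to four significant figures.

0.9410c

First combine the drone and generation ship (S''→S'): u₁ = (0.519 + 0.52)/(1 + 0.519×0.52) = 1.039/1.26988 = 0.81819.
Then combine with the station (S'→S): u = (0.81819 + 0.534)/(1 + 0.81819×0.534) = 1.35219/1.43691346 = 0.94104.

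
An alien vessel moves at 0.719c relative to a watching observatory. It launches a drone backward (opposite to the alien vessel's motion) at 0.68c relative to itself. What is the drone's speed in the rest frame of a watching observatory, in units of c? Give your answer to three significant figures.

0.0763c

Relativistic velocity addition: u = (u' + v)/(1 + u'v/c²), with u' = −0.68c and v = 0.719c.
Numerator: −0.68 + 0.719 = 0.039. Denominator: 1 + (−0.68)(0.719) = 0.51108.
u = 0.039/0.51108 = 0.076309, so the speed is 0.0763c.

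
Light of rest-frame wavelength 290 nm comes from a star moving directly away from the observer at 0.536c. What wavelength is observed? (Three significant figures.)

Relativistic Doppler for wavelength: λ_obs = λ_src · √((1+β)/(1−β)).
With β = 0.536: factor = √(1.536/0.464) = 1.8194.
λ_obs = 290 × 1.8194 = 528 nm.

528 nm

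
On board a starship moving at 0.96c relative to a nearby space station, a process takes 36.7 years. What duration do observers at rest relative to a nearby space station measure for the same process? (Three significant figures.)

131 years

β² = 0.9216, so γ = 1/√0.0784 = 3.5714.
The onboard clock measures proper time, so the interval in the rest frame of a nearby space station is dilated: Δt = γ·Δτ = 3.5714 × 36.7 years = 131 years.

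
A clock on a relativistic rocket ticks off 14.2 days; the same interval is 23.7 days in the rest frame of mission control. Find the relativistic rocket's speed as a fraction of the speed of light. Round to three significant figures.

0.801c

γ = Δt/Δτ = 23.7/14.2 = 1.669.
β = √(1 − 1/γ²) = √(1 − 0.358994) = √0.641006 = 0.801.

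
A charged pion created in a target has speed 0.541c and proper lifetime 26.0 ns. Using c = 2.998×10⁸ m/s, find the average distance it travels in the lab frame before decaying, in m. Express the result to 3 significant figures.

Lorentz factor: γ = (1 − 0.292681)^(−1/2) = 1.189.
Lab-frame lifetime: Δt = γτ = 1.189 × 26.0 ns = 30.914 ns.
Distance: d = vΔt = 0.541 × 2.998×10⁸ m/s × 3.0914×10^-8 s = 5.01 m.

5.01 m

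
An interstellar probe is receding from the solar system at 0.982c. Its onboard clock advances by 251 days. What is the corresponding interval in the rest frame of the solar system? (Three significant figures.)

γ = 1/√(1 − β²) = 1/√(1 − 0.964324) = 1/√0.035676 = 1/0.188881 = 5.2943.
Time dilation: Δt = γ·Δτ = 5.2943 × 251 = 1330 days.

1330 days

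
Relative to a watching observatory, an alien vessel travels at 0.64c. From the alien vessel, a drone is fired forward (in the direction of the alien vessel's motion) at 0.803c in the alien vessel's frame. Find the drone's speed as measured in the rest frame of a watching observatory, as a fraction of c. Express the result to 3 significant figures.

Relativistic velocity addition: u = (u' + v)/(1 + u'v/c²), with u' = 0.803c and v = 0.64c.
Numerator: 0.803 + 0.64 = 1.443. Denominator: 1 + (0.803)(0.64) = 1.51392.
u = 1.443/1.51392 = 0.95315, so the speed is 0.953c.

0.953c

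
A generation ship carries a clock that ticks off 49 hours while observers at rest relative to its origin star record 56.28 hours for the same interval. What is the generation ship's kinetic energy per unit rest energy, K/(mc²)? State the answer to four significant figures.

0.1486

The time-dilation ratio gives γ = 56.28/49 = 1.14857.
K/(mc²) = γ − 1 = 1.14857 − 1 = 0.1486.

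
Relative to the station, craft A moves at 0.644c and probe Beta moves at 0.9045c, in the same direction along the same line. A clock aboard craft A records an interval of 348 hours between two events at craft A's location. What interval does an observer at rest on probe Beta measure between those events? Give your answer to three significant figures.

445 hours

Transform craft A's velocity into probe Beta's frame: (0.644 − 0.9045)/(1 − 0.644·0.9045) = −0.2605/0.417502, so the relative speed is 0.62395c.
γ for this relative speed: γ = 1/√(1 − 0.389314) = 1.2796.
The clock on craft A records proper time, so probe Beta measures Δt = γΔτ = 1.2796 × 348 = 445 hours.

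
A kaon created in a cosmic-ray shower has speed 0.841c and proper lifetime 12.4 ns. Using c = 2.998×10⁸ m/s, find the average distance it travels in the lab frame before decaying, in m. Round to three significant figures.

With β = 0.841, γ = 1/√(1 − 0.841²) = 1/√0.292719 = 1.8483.
Lab-frame lifetime: Δt = γτ = 1.8483 × 12.4 ns = 22.919 ns.
Distance: d = vΔt = 0.841 × 2.998×10⁸ m/s × 2.2919×10^-8 s = 5.78 m.

5.78 m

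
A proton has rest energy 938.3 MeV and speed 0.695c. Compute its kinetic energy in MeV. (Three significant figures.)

367 MeV

Lorentz factor: γ = (1 − 0.483025)^(−1/2) = 1.3908.
Kinetic energy: K = (γ − 1)mc² = (1.3908 − 1) × 938.3 MeV = 0.3908 × 938.3 = 367 MeV.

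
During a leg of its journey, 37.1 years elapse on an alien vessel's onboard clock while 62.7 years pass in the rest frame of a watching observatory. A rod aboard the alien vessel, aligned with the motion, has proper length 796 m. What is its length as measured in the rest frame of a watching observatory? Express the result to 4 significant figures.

471.0 m

The time-dilation ratio gives γ = 62.7/37.1 = 1.69003.
L = L₀/γ = 796/1.69003 = 471.0 m.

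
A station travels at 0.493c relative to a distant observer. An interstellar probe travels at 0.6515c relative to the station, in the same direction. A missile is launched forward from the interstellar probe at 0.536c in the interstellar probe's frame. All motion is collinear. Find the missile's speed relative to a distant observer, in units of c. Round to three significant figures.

0.958c

Compose velocities in two stages. Stage 1 (into S'): u₁ = (0.536+0.6515)/(1+0.536×0.6515) = 0.88015.
Stage 2 (into S): u = (0.88015+0.493)/(1+0.88015×0.493) = 0.95762, so the speed is 0.958c.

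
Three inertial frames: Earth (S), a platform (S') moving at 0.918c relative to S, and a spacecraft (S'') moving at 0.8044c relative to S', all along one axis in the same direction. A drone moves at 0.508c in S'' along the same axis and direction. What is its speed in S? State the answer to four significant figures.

Apply u = (u'+v)/(1+u'v) twice. Drone in the platform frame: (0.508+0.8044)/(1+0.508·0.8044) = 1.3124/1.4086352 = 0.93168c.
That velocity, transformed to the rest frame of Earth: (0.93168+0.918)/(1+0.93168·0.918) = 1.84968/1.85528224 = 0.99698c.

0.9970c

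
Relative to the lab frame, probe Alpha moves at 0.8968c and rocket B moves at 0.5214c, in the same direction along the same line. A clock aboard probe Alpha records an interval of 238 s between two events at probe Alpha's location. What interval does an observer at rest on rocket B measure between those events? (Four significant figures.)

The velocity of probe Alpha relative to rocket B is (0.8968 − 0.5214)c / (1 − 0.8968×0.5214) = 0.7051c; relative speed 0.7051c.
γ for this relative speed: γ = 1/√(1 − 0.497166) = 1.4102.
Probe Alpha's interval is proper; time dilation gives Δt_B = γΔτ = 1.4102 × 238 s = 335.6 s.

335.6 s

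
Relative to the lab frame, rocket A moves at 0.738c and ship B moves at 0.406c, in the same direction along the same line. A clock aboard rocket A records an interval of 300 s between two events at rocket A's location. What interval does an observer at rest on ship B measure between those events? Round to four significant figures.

340.7 s

Speed of rocket A in ship B's frame: u = (v_A − v_B)/(1 − v_A v_B/c²) = (0.738 − 0.406)/(1 − 0.738×0.406) = 0.332/0.700372 = 0.47403; |u| = 0.47403c.
At |u| = 0.47403c, γ = (1 − 0.224704)^(−1/2) = 1.1357.
The clock on rocket A records proper time, so ship B measures Δt = γΔτ = 1.1357 × 300 = 340.7 s.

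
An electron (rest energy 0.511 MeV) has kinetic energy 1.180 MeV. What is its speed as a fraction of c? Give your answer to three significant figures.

0.953c

γ = 1 + K/(mc²) = 1 + 1.180/0.511 = 3.3092.
β = √(1 − 1/γ²) = √(1 − 0.0913175) = √0.9086825 = 0.953.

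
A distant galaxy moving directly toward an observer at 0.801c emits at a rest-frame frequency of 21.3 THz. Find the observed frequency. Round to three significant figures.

Relativistic Doppler (source moving toward): f_obs = f_src · √((1+β)/(1−β)).
With β = 0.801: factor = √(1.801/0.199) = 3.0084.
f_obs = 21.3 × 3.0084 = 64.1 THz.

64.1 THz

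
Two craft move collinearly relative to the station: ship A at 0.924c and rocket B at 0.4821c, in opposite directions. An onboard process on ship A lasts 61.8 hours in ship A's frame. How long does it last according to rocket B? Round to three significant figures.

267 hours

The velocity of ship A relative to rocket B is (0.924 + 0.4821)c / (1 + 0.924×0.4821) = 0.97277c; relative speed 0.97277c.
At |u| = 0.97277c, γ = (1 − 0.946281)^(−1/2) = 4.3146.
The clock on ship A records proper time, so rocket B measures Δt = γΔτ = 4.3146 × 61.8 = 267 hours.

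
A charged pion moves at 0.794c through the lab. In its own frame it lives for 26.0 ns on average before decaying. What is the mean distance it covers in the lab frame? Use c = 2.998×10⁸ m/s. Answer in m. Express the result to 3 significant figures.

10.2 m

With β = 0.794, γ = 1/√(1 − 0.794²) = 1/√0.369564 = 1.645.
Lab-frame lifetime: Δt = γτ = 1.645 × 26.0 ns = 42.77 ns.
Distance: d = vΔt = 0.794 × 2.998×10⁸ m/s × 4.2770×10^-8 s = 10.2 m.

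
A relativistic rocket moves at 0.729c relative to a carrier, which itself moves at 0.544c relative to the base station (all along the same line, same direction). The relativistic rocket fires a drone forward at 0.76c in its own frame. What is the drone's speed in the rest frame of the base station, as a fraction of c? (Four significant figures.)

Compose velocities in two stages. Stage 1 (into S'): u₁ = (0.76+0.729)/(1+0.76×0.729) = 0.95815.
Stage 2 (into S): u = (0.95815+0.544)/(1+0.95815×0.544) = 0.98746, so the speed is 0.9875c.

0.9875c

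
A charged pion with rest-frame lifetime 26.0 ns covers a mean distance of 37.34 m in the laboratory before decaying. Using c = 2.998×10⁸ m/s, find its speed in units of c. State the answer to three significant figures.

0.979c

d = βγcτ ⇒ βγ = d/(cτ) = 37.34 m / (7.7948 m) = 4.7904.
β = (βγ)/√(1+(βγ)²) = 4.7904/√23.9479 = 0.979.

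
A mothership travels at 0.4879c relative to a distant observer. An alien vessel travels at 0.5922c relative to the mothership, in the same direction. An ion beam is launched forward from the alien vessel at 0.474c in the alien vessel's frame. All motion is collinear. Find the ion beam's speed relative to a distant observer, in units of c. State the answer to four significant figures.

Compose velocities in two stages. Stage 1 (into S'): u₁ = (0.474+0.5922)/(1+0.474×0.5922) = 0.83251.
Stage 2 (into S): u = (0.83251+0.4879)/(1+0.83251×0.4879) = 0.939, so the speed is 0.9390c.

0.9390c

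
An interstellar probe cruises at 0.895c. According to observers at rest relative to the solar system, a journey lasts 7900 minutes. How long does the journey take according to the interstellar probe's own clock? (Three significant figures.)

Lorentz factor: γ = (1 − 0.801025)^(−1/2) = 2.2418.
The moving clock records proper time: Δτ = Δt/γ = 7900/2.2418 = 3520 minutes.

3520 minutes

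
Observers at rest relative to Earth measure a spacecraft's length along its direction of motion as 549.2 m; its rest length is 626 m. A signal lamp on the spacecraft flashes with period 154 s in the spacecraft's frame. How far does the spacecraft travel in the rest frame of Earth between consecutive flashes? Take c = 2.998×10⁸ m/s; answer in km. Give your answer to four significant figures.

2.526×10^7 km

From L = L₀/γ: γ = 626/549.2 = 1.13984.
β = √(1 − 1/γ²) = 0.47991. Lab-frame period = γτ = 1.13984×154 s = 175.54 s. Distance = βc × γτ = 0.47991 × 2.998×10⁸ m/s × 175.54 s = 2.5256×10^10 m = 2.526×10^7 km.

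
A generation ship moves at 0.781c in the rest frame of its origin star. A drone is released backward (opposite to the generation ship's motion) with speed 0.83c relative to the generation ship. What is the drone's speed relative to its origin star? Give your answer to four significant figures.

0.1393c

In units of c, u = (u' + v)/(1 + u'v) with u' = −0.83 and v = 0.781.
Numerator: −0.83 + 0.781 = −0.049. Denominator: 1 + (−0.83)(0.781) = 0.35177.
u = −0.049/0.35177 = −0.1393, so the speed is 0.1393c.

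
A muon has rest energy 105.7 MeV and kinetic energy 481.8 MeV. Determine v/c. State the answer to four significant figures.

0.9837

γ = 1 + K/(mc²) = 1 + 481.8/105.7 = 5.5582.
β = √(1 − 1/γ²) = √(1 − 0.0323692) = √0.9676308 = 0.9837.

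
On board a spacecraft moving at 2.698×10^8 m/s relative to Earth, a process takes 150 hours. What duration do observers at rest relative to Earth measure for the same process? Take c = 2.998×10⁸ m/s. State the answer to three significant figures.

344 hours

β = v/c = (2.698×10^8 m/s)/(2.998×10⁸ m/s) = 0.899933.
With β = 0.899933, γ = 1/√(1 − 0.899933²) = 1/√0.1901206 = 2.2934.
Time dilation: Δt = γ·Δτ = 2.2934 × 150 = 344 hours.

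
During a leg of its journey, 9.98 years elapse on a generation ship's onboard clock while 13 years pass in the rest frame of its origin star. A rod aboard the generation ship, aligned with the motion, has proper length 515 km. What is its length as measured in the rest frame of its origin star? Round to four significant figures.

395.4 km

The time-dilation ratio gives γ = 13/9.98 = 1.30261.
L = L₀/γ = 515/1.30261 = 395.4 km.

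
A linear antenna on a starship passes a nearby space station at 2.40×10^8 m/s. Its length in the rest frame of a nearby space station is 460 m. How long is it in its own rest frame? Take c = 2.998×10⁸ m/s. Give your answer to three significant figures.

768 m

β = v/c = (2.40×10^8 m/s)/(2.998×10⁸ m/s) = 0.800534.
γ = 1/√(1 − β²) = 1/√(1 − 0.6408547) = 1/√0.3591453 = 1/0.599287 = 1.6686.
Proper length: L₀ = γ·L = 1.6686 × 460 = 768 m.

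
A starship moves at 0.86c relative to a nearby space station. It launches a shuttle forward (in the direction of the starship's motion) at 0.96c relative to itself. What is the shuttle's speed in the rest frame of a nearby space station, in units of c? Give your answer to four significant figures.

0.9969c

Relativistic velocity addition: u = (u' + v)/(1 + u'v/c²), with u' = 0.96c and v = 0.86c.
Numerator: 0.96 + 0.86 = 1.82. Denominator: 1 + (0.96)(0.86) = 1.8256.
u = 1.82/1.8256 = 0.99693, so the speed is 0.9969c.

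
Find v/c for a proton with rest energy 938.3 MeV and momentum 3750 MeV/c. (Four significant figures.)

pc/(mc²) = 3750/938.3 = 3.9966 = βγ = β/√(1−β²).
So β² = x²/(1 + x²) with x = 3.9966: x² = 15.9728, β² = 15.9728/16.9728 = 0.941082, β = 0.9701.

0.9701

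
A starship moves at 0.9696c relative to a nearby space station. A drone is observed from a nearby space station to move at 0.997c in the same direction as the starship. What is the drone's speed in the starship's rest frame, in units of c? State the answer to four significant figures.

Transform to the starship's frame: u' = (u − v)/(1 − uv/c²).
u' = (0.997 − 0.9696)/(1 − 0.997×0.9696) = 0.0274/0.0333088 = 0.82261.
Speed in the starship's frame: 0.8226c (in the same direction).

0.8226c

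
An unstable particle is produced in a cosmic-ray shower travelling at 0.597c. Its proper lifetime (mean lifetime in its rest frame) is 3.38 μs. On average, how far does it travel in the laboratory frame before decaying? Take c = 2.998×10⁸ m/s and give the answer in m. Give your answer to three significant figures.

γ = 1/√(1 − β²) = 1/√(1 − 0.356409) = 1/√0.643591 = 1/0.802241 = 1.2465.
Lab-frame lifetime: Δt = γτ = 1.2465 × 3.38 μs = 4.2132 μs.
Distance: d = vΔt = 0.597 × 2.998×10⁸ m/s × 4.2132×10^-6 s = 754 m.

754 m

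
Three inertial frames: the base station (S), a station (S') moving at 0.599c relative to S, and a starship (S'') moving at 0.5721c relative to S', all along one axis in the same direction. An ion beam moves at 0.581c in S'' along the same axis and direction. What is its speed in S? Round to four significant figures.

0.9645c

Compose velocities in two stages. Stage 1 (into S'): u₁ = (0.581+0.5721)/(1+0.581×0.5721) = 0.86544.
Stage 2 (into S): u = (0.86544+0.599)/(1+0.86544×0.599) = 0.96446, so the speed is 0.9645c.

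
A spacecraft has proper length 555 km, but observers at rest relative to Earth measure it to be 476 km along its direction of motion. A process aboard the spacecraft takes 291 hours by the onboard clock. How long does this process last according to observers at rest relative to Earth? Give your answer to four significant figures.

339.3 hours

From L = L₀/γ: γ = 555/476 = 1.16597.
Δt = γΔτ = 1.16597 × 291 = 339.3 hours.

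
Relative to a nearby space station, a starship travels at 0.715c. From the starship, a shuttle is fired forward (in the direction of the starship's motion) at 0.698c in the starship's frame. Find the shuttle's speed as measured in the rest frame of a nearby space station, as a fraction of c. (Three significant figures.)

0.943c

Relativistic velocity addition: u = (u' + v)/(1 + u'v/c²), with u' = 0.698c and v = 0.715c.
Numerator: 0.698 + 0.715 = 1.413. Denominator: 1 + (0.698)(0.715) = 1.49907.
u = 1.413/1.49907 = 0.94258, so the speed is 0.943c.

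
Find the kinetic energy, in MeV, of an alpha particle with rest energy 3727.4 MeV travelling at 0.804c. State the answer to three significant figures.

2540 MeV

Lorentz factor: γ = (1 − 0.646416)^(−1/2) = 1.68172.
Kinetic energy: K = (γ − 1)mc² = (1.68172 − 1) × 3727.4 MeV = 0.68172 × 3727.4 = 2540 MeV.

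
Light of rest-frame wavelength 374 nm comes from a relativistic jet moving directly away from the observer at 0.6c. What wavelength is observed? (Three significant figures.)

748 nm

Relativistic Doppler for wavelength: λ_obs = λ_src · √((1+β)/(1−β)).
With β = 0.6: factor = √(1.6/0.4) = 2.
λ_obs = 374 × 2 = 748 nm.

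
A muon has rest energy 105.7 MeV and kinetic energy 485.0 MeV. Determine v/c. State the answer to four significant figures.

K = (γ−1)mc², so γ = 1 + 485.0/105.7 = 5.5885.
Then v/c = √(1 − γ⁻²) = √(1 − 0.0320191) = √0.9679809 = 0.9839.

0.9839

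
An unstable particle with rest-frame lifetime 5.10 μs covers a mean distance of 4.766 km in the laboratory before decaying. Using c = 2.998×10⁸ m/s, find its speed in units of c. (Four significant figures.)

d = βγcτ ⇒ βγ = d/(cτ) = 4766 m / (1528.98 m) = 3.1171.
β = (βγ)/√(1+(βγ)²) = 3.1171/√10.71631 = 0.9522.

0.9522c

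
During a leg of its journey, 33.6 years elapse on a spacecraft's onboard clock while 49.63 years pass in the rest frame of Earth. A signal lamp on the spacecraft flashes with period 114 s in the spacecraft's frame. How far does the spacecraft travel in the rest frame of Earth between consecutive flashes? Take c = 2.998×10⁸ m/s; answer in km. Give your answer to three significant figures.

3.72×10^7 km

From Δt = γΔτ: γ = 49.63/33.6 = 1.47708.
β = √(1 − 1/γ²) = 0.73597. Lab-frame period = γτ = 1.47708×114 s = 168.39 s. Distance = βc × γτ = 0.73597 × 2.998×10⁸ m/s × 168.39 s = 3.7154×10^10 m = 3.72×10^7 km.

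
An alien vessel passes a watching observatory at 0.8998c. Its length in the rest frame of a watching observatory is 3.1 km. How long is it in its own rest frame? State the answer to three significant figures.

7.11 km

Lorentz factor: γ = (1 − 0.80964004)^(−1/2) = 2.292.
Proper length: L₀ = γ·L = 2.292 × 3.1 = 7.11 km.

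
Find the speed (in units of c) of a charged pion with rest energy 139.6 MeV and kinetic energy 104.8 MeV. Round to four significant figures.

K = (γ−1)mc², so γ = 1 + 104.8/139.6 = 1.7507.
Then v/c = √(1 − γ⁻²) = √(1 − 0.32627) = √0.67373 = 0.8208.

0.8208c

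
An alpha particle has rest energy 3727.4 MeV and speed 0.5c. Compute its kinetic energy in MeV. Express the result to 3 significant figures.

577 MeV

Lorentz factor: γ = (1 − 0.25)^(−1/2) = 1.1547.
Kinetic energy: K = (γ − 1)mc² = (1.1547 − 1) × 3727.4 MeV = 0.1547 × 3727.4 = 577 MeV.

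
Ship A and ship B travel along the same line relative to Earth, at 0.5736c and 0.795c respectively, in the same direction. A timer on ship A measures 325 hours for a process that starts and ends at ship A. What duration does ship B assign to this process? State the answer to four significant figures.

355.8 hours

Speed of ship A in ship B's frame: u = (v_A − v_B)/(1 − v_A v_B/c²) = (0.5736 − 0.795)/(1 − 0.5736×0.795) = −0.2214/0.543988 = −0.40699; |u| = 0.40699c.
At |u| = 0.40699c, γ = (1 − 0.165641)^(−1/2) = 1.0948.
The clock on ship A records proper time, so ship B measures Δt = γΔτ = 1.0948 × 325 = 355.8 hours.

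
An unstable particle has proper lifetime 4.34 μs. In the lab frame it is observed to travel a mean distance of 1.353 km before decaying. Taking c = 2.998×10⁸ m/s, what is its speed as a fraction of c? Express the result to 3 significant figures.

Let x = d/(cτ) = 1353 m / (2.998×10⁸ m/s × 4.340×10^-6 s) = 1.0399. Since d = βγcτ, x = βγ = β/√(1−β²).
Solving: β² = x²/(1+x²) = 1.08139/2.08139 = 0.519552, so β = 0.721.

0.721c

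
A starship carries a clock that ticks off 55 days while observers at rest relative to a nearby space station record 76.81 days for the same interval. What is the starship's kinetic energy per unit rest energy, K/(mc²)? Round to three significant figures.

γ = Δt/Δτ = 76.81/55 = 1.39655.
Since K = (γ−1)mc², K/(mc²) = 1.39655 − 1 = 0.397.

0.397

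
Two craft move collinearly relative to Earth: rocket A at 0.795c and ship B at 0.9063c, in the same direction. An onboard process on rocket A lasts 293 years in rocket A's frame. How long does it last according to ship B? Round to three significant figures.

The velocity of rocket A relative to ship B is (0.795 − 0.9063)c / (1 − 0.795×0.9063) = −0.39822c; relative speed 0.39822c.
γ for this relative speed: γ = 1/√(1 − 0.158579) = 1.0902.
The clock on rocket A records proper time, so ship B measures Δt = γΔτ = 1.0902 × 293 = 319 years.

319 years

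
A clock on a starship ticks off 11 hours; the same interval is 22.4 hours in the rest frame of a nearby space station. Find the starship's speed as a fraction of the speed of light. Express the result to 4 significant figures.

γ = Δt/Δτ = 22.4/11 = 2.0364.
β = √(1 − 1/γ²) = √(1 − 0.241143) = √0.758857 = 0.8711.

0.8711c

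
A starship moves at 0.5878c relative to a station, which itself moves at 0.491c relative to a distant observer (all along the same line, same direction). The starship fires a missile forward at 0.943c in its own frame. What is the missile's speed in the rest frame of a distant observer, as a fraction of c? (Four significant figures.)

0.9948c

First combine the missile and starship (S''→S'): u₁ = (0.943 + 0.5878)/(1 + 0.943×0.5878) = 1.5308/1.5542954 = 0.98488.
Then combine with the station (S'→S): u = (0.98488 + 0.491)/(1 + 0.98488×0.491) = 1.47588/1.48357608 = 0.99481.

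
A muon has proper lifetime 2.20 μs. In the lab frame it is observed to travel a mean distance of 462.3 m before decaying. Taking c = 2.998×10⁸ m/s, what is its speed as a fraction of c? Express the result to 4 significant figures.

0.5740c

Lab distance = (lab lifetime)·v = γτ·βc, so βγ = d/(cτ) = 462.3/(2.998×10⁸ × 2.200×10^-6) = 0.70092.
With βγ = 0.70092: γ² = 1 + (βγ)² = 1.491289, and β = (βγ)/γ = 0.70092/1.22118 = 0.5740.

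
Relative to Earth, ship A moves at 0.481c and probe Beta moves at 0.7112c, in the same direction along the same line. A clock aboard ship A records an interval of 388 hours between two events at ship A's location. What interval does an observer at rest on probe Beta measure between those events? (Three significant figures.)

Speed of ship A in probe Beta's frame: u = (v_A − v_B)/(1 − v_A v_B/c²) = (0.481 − 0.7112)/(1 − 0.481×0.7112) = −0.2302/0.6579128 = −0.34989; |u| = 0.34989c.
At |u| = 0.34989c, γ = (1 − 0.122423)^(−1/2) = 1.0675.
Ship A's interval is proper; time dilation gives Δt_B = γΔτ = 1.0675 × 388 hours = 414 hours.

414 hours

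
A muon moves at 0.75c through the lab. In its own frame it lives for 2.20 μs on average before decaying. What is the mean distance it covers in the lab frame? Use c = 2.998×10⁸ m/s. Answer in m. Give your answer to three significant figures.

β² = 0.5625, so γ = 1/√0.4375 = 1.5119.
Lab-frame lifetime: Δt = γτ = 1.5119 × 2.20 μs = 3.3262 μs.
Distance: d = vΔt = 0.75 × 2.998×10⁸ m/s × 3.3262×10^-6 s = 748 m.

748 m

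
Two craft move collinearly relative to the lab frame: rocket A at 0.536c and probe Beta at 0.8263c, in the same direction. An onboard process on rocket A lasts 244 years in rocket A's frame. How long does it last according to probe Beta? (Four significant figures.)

285.9 years

The velocity of rocket A relative to probe Beta is (0.536 − 0.8263)c / (1 − 0.536×0.8263) = −0.52109c; relative speed 0.52109c.
γ for this relative speed: γ = 1/√(1 − 0.271535) = 1.1716.
Rocket A's interval is proper; time dilation gives Δt_B = γΔτ = 1.1716 × 244 years = 285.9 years.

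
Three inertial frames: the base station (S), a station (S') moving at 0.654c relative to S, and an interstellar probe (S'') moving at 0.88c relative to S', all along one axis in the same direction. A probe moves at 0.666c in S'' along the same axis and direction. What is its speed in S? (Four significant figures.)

Compose velocities in two stages. Stage 1 (into S'): u₁ = (0.666+0.88)/(1+0.666×0.88) = 0.97473.
Stage 2 (into S): u = (0.97473+0.654)/(1+0.97473×0.654) = 0.99466, so the speed is 0.9947c.

0.9947c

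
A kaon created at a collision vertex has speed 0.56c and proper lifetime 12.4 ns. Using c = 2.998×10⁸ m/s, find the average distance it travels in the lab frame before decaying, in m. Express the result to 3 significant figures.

With β = 0.56, γ = 1/√(1 − 0.56²) = 1/√0.6864 = 1.207.
Lab-frame lifetime: Δt = γτ = 1.207 × 12.4 ns = 14.967 ns.
Distance: d = vΔt = 0.56 × 2.998×10⁸ m/s × 1.4967×10^-8 s = 2.51 m.

2.51 m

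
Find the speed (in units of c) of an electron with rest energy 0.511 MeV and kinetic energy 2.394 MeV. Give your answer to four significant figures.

K = (γ−1)mc², so γ = 1 + 2.394/0.511 = 5.6849.
Then v/c = √(1 − γ⁻²) = √(1 − 0.0309424) = √0.9690576 = 0.9844.

0.9844c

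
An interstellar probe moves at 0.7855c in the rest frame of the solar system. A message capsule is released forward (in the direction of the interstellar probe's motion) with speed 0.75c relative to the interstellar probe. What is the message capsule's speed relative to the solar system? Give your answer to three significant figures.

0.966c

In units of c, u = (u' + v)/(1 + u'v) with u' = 0.75 and v = 0.7855.
Numerator: 0.75 + 0.7855 = 1.5355. Denominator: 1 + (0.75)(0.7855) = 1.589125.
u = 1.5355/1.589125 = 0.96626, so the speed is 0.966c.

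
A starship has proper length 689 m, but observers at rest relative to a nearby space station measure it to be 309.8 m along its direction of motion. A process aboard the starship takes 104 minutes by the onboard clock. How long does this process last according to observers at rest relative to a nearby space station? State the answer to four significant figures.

231.3 minutes

γ = L₀/L = 689/309.8 = 2.22402.
Δt = γΔτ = 2.22402 × 104 = 231.3 minutes.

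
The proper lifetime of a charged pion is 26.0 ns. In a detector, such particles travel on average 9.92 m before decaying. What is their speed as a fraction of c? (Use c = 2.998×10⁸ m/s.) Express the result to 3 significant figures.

0.786c

Lab distance = (lab lifetime)·v = γτ·βc, so βγ = d/(cτ) = 9.920/(2.998×10⁸ × 2.600×10^-8) = 1.2726.
With βγ = 1.2726: γ² = 1 + (βγ)² = 2.61951, and β = (βγ)/γ = 1.2726/1.61849 = 0.786.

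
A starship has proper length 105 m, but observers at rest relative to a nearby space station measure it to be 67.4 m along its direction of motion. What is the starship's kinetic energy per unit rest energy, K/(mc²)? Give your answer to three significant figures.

0.558

From L = L₀/γ: γ = 105/67.4 = 1.55786.
Since K = (γ−1)mc², K/(mc²) = 1.55786 − 1 = 0.558.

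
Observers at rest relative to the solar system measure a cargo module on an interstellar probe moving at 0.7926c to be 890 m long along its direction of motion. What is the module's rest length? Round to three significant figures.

1460 m

With β = 0.7926, γ = 1/√(1 − 0.7926²) = 1/√0.37178524 = 1.64.
Proper length: L₀ = γ·L = 1.64 × 890 = 1460 m.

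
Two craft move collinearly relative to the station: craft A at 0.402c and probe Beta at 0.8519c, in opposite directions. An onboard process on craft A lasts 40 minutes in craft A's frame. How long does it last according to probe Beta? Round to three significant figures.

112 minutes

Transform craft A's velocity into probe Beta's frame: (0.402 + 0.8519)/(1 + 0.402·0.8519) = 1.2539/1.3424638, so the relative speed is 0.93403c.
γ for this relative speed: γ = 1/√(1 − 0.872412) = 2.7996.
Craft A's interval is proper; time dilation gives Δt_B = γΔτ = 2.7996 × 40 minutes = 112 minutes.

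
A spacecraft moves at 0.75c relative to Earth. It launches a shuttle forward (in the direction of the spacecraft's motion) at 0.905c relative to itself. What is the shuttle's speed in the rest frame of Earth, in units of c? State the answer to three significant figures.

0.986c

In units of c, u = (u' + v)/(1 + u'v) with u' = 0.905 and v = 0.75.
Numerator: 0.905 + 0.75 = 1.655. Denominator: 1 + (0.905)(0.75) = 1.67875.
u = 1.655/1.67875 = 0.98585, so the speed is 0.986c.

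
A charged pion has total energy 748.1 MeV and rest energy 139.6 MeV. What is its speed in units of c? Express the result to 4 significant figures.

γ = E/(mc²) = 748.1/139.6 = 5.3589.
β = √(1 − 1/γ²) = √(1 − 0.0348216) = √0.9651784 = 0.9824.

0.9824c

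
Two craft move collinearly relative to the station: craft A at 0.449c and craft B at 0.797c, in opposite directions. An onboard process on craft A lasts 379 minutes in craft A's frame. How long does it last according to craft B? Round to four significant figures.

953.6 minutes

The velocity of craft A relative to craft B is (0.449 + 0.797)c / (1 + 0.449×0.797) = 0.91763c; relative speed 0.91763c.
γ for this relative speed: γ = 1/√(1 − 0.842045) = 2.5161.
Craft A's interval is proper; time dilation gives Δt_B = γΔτ = 2.5161 × 379 minutes = 953.6 minutes.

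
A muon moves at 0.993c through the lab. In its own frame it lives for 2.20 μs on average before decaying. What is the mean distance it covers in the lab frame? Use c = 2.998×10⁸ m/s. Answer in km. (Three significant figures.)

5.54 km

Lorentz factor: γ = (1 − 0.986049)^(−1/2) = 8.4664.
Lab-frame lifetime: Δt = γτ = 8.4664 × 2.20 μs = 18.626 μs.
Distance: d = vΔt = 0.993 × 2.998×10⁸ m/s × 1.8626×10^-5 s = 5540 m = 5.54 km.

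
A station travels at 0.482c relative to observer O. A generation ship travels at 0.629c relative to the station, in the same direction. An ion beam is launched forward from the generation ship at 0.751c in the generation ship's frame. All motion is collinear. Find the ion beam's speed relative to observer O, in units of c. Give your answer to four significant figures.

0.9776c

Compose velocities in two stages. Stage 1 (into S'): u₁ = (0.751+0.629)/(1+0.751×0.629) = 0.93726.
Stage 2 (into S): u = (0.93726+0.482)/(1+0.93726×0.482) = 0.97761, so the speed is 0.9776c.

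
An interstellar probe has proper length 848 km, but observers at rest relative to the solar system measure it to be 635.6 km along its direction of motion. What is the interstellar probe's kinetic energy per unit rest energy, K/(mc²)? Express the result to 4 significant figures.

From L = L₀/γ: γ = 848/635.6 = 1.33417.
K/(mc²) = γ − 1 = 1.33417 − 1 = 0.3342.

0.3342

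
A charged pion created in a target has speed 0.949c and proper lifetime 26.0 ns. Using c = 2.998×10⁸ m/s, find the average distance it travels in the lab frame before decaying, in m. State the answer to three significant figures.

23.5 m

With β = 0.949, γ = 1/√(1 − 0.949²) = 1/√0.099399 = 3.1718.
Lab-frame lifetime: Δt = γτ = 3.1718 × 26.0 ns = 82.467 ns.
Distance: d = vΔt = 0.949 × 2.998×10⁸ m/s × 8.2467×10^-8 s = 23.5 m.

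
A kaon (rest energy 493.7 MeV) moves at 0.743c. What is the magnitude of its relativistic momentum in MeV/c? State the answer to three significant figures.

548 MeV/c

Lorentz factor: γ = (1 − 0.552049)^(−1/2) = 1.4941.
Momentum: p = γβ·mc = 1.4941 × 0.743 × 493.7 MeV/c = 548 MeV/c.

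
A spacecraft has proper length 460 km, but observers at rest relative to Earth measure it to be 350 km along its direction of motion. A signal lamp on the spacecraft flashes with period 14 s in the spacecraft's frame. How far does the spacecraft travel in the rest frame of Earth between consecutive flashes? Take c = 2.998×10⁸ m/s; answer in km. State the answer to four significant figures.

3.580×10^6 km

Length contraction gives γ = L₀/L = 460/350 = 1.31429.
β = √(1 − 1/γ²) = 0.64891. Lab-frame period = γτ = 1.31429×14 s = 18.4 s. Distance = βc × γτ = 0.64891 × 2.998×10⁸ m/s × 18.4 s = 3.5796×10^9 m = 3.580×10^6 km.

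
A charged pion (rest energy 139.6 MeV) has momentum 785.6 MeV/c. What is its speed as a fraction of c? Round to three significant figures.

βγ = pc/(mc²) = 785.6/139.6 = 5.6275.
Since γ² = 1 + (βγ)² = 32.6688, γ = √32.6688 = 5.71566, and β = (βγ)/γ = 5.6275/5.71566 = 0.985.

0.985c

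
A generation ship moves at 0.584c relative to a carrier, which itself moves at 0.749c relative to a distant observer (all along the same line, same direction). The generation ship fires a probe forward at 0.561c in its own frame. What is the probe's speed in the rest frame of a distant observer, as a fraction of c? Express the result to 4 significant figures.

0.9790c

Compose velocities in two stages. Stage 1 (into S'): u₁ = (0.561+0.584)/(1+0.561×0.584) = 0.86244.
Stage 2 (into S): u = (0.86244+0.749)/(1+0.86244×0.749) = 0.97902, so the speed is 0.9790c.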